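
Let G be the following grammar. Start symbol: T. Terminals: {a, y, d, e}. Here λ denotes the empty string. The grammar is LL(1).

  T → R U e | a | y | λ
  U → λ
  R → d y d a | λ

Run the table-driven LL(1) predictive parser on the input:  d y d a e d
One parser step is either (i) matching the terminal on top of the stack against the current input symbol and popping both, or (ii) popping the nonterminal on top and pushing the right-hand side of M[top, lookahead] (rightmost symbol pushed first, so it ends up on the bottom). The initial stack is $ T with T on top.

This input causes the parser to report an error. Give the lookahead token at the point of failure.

d

step 1: stack=$ T  input=d y d a e d $  — expand T → R U e
step 2: stack=$ e U R  input=d y d a e d $  — expand R → d y d a
step 3: stack=$ e U a d y d  input=d y d a e d $  — match d
step 4: stack=$ e U a d y  input=y d a e d $  — match y
step 5: stack=$ e U a d  input=d a e d $  — match d
step 6: stack=$ e U a  input=a e d $  — match a
step 7: stack=$ e U  input=e d $  — expand U → λ
step 8: stack=$ e  input=e d $  — match e
step 9: stack=$  input=d $  — error: stack empty but input remains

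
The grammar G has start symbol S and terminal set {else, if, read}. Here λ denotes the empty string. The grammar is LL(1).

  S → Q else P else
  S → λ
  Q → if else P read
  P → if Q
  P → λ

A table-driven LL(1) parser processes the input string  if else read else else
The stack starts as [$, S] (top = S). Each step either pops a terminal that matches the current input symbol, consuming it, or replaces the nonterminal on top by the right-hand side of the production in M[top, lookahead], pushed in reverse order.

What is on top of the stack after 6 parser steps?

else

     Stack                         Input                     Action
  1  $ S                           if else read else else $  expand S → Q else P else
  2  $ else P else Q               if else read else else $  expand Q → if else P read
  3  $ else P else read P else if  if else read else else $  match if
  4  $ else P else read P else     else read else else $     match else
  5  $ else P else read P          read else else $          expand P → λ
  6  $ else P else read            read else else $          match read
Stack after step 6: $ else P else (top = else).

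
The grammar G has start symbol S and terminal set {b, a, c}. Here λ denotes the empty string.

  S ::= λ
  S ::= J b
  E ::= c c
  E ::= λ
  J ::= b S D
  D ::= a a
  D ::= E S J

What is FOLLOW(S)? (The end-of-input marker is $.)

FIRST(E): from E::=c c we get {c}; from E::=λ we get {λ}. So FIRST(E) = {λ, c}.
FIRST(J): from J::=b S D we get {b}. So FIRST(J) = {b}.
FIRST(S): from S::=λ we get {λ}; from S::=J b we get {b}. So FIRST(S) = {λ, b}.
FIRST(D): from D::=a a we get {a}; from D::=E S J we get {b, c}. So FIRST(D) = {a, b, c}.
FOLLOW(S) includes $ since S is the start symbol.
FOLLOW(S): in J::=b S D, S is followed by D with FIRST {a, b, c}; in D::=E S J, S is followed by J with FIRST {b}. Thus FOLLOW(S) = {$, a, b, c}.
FOLLOW(E): in D::=E S J, E is followed by S J with FIRST {b}. Thus FOLLOW(E) = {b}.
FOLLOW(J): in S::=J b, J is followed by b with FIRST {b}; in D::=E S J, the suffix after J is empty, so FOLLOW(J) ⊇ FOLLOW(D) = {b}. Thus FOLLOW(J) = {b}.
FOLLOW(D): in J::=b S D, the suffix after D is empty, so FOLLOW(D) ⊇ FOLLOW(J) = {b}. Thus FOLLOW(D) = {b}.

{$, a, b, c}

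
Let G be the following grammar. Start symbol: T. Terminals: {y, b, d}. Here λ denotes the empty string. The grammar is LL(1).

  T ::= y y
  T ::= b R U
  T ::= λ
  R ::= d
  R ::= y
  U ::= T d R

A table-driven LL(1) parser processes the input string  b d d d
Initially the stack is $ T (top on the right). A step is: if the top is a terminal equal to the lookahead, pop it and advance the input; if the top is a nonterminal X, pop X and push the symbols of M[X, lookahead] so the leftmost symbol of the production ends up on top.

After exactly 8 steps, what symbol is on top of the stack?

     Stack    Input      Action
  1  $ T      b d d d $  expand T ::= b R U
  2  $ U R b  b d d d $  match b
  3  $ U R    d d d $    expand R ::= d
  4  $ U d    d d d $    match d
  5  $ U      d d $      expand U ::= T d R
  6  $ R d T  d d $      expand T ::= λ
  7  $ R d    d d $      match d
  8  $ R      d $        expand R ::= d
Stack after step 8: $ d (top = d).

d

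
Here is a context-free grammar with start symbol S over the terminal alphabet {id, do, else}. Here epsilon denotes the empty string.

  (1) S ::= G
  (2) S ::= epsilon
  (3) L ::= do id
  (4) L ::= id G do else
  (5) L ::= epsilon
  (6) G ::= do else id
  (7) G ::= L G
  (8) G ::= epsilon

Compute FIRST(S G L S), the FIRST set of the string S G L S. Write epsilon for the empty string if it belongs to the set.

{epsilon, do, id}

FIRST(L): from L::=do id we get {do}; from L::=id G do else we get {id}; from L::=epsilon we get {epsilon}. So FIRST(L) = {epsilon, do, id}.
FIRST(G): from G::=do else id we get {do}; from G::=L G we get {epsilon, do, id}; from G::=epsilon we get {epsilon}. So FIRST(G) = {epsilon, do, id}.
FIRST(S): from S::=G we get {epsilon, do, id}; from S::=epsilon we get {epsilon}. So FIRST(S) = {epsilon, do, id}.
FIRST(S G L S): take FIRST of each symbol in turn, carrying on past any symbol whose FIRST contains epsilon; result {epsilon, do, id}.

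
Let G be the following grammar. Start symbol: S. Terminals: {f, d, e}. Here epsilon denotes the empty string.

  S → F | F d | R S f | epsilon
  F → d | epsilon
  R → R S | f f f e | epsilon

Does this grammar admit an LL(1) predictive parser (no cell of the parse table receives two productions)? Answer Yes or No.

FIRST(S) = {epsilon, d, f}
FIRST(F) = {epsilon, d}
FIRST(R) = {epsilon, d, f}
FOLLOW(S) = {$, d, f}
FOLLOW(F) = {$, d, f}
FOLLOW(R) = {d, f}
Cell M[F, d] receives both F → d and F → epsilon — the grammar is not LL(1).

No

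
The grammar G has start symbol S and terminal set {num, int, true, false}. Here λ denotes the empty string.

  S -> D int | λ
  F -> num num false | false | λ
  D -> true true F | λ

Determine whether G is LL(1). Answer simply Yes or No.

FIRST(S) = {λ, int, true}
FIRST(F) = {λ, false, num}
FIRST(D) = {λ, true}
FOLLOW(S) = {$}
FOLLOW(F) = {int}
FOLLOW(D) = {int}
Each cell of M receives at most one production.

Yes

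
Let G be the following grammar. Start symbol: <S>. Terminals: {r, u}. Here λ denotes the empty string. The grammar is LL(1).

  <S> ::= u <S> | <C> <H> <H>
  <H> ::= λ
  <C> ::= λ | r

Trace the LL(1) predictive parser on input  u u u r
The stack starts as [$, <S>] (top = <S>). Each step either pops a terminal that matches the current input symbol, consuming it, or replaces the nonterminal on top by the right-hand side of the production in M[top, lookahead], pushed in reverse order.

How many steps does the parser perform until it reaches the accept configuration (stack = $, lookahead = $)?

11

step 1: stack=$ <S>  input=u u u r $  — expand <S> ::= u <S>
step 2: stack=$ <S> u  input=u u u r $  — match u
step 3: stack=$ <S>  input=u u r $  — expand <S> ::= u <S>
step 4: stack=$ <S> u  input=u u r $  — match u
step 5: stack=$ <S>  input=u r $  — expand <S> ::= u <S>
step 6: stack=$ <S> u  input=u r $  — match u
step 7: stack=$ <S>  input=r $  — expand <S> ::= <C> <H> <H>
step 8: stack=$ <H> <H> <C>  input=r $  — expand <C> ::= r
step 9: stack=$ <H> <H> r  input=r $  — match r
step 10: stack=$ <H> <H>  input=$  — expand <H> ::= λ
step 11: stack=$ <H>  input=$  — expand <H> ::= λ
Accept reached after 11 steps.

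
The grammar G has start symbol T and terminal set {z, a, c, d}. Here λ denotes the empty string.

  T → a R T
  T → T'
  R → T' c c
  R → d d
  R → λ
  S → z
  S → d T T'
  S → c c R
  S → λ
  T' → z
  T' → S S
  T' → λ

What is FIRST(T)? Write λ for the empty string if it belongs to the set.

FIRST(S): from S→z we get {z}; from S→d T T' we get {d}; from S→c c R we get {c}; from S→λ we get {λ}. So FIRST(S) = {λ, c, d, z}.
FIRST(T'): from T'→z we get {z}; from T'→S S we get {λ, c, d, z}; from T'→λ we get {λ}. So FIRST(T') = {λ, c, d, z}.
FIRST(T): from T→a R T we get {a}; from T→T' we get {λ, c, d, z}. So FIRST(T) = {λ, a, c, d, z}.
FIRST(R): from R→T' c c we get {c, d, z}; from R→d d we get {d}; from R→λ we get {λ}. So FIRST(R) = {λ, c, d, z}.

{λ, a, c, d, z}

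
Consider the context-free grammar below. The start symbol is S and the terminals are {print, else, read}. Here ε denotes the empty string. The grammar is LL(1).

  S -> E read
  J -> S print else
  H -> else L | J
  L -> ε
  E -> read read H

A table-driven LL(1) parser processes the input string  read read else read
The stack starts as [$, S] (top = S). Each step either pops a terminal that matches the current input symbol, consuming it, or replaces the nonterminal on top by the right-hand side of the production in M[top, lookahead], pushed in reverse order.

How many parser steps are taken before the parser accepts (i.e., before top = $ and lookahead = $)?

step 1: stack=$ S  input=read read else read $  — expand S -> E read
step 2: stack=$ read E  input=read read else read $  — expand E -> read read H
step 3: stack=$ read H read read  input=read read else read $  — match read
step 4: stack=$ read H read  input=read else read $  — match read
step 5: stack=$ read H  input=else read $  — expand H -> else L
step 6: stack=$ read L else  input=else read $  — match else
step 7: stack=$ read L  input=read $  — expand L -> ε
step 8: stack=$ read  input=read $  — match read
Accept reached after 8 steps.

8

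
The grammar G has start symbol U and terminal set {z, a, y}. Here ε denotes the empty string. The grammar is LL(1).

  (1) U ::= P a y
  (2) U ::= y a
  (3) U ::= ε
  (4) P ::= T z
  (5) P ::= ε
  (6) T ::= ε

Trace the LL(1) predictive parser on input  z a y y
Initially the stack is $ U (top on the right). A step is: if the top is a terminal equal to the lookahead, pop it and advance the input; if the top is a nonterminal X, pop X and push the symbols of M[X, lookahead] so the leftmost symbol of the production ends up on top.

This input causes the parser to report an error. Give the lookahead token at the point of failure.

     Stack      Input      Action
  1  $ U        z a y y $  expand U ::= P a y
  2  $ y a P    z a y y $  expand P ::= T z
  3  $ y a z T  z a y y $  expand T ::= ε
  4  $ y a z    z a y y $  match z
  5  $ y a      a y y $    match a
  6  $ y        y y $      match y
  7  $          y $        error: stack empty but input remains

y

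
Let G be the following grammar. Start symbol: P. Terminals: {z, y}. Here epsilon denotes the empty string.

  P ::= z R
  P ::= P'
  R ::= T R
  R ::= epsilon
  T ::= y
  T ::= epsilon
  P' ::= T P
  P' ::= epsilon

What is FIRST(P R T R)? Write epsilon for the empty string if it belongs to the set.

{epsilon, y, z}

FIRST(T) = {epsilon, y}
FIRST(R) = {epsilon, y}  (via T R)
FIRST(P) = {epsilon, y, z}  (via P')
FIRST(P') = {epsilon, y, z}  (via T P)
FIRST(P R T R): take FIRST of each symbol in turn, carrying on past any symbol whose FIRST contains epsilon; result {epsilon, y, z}.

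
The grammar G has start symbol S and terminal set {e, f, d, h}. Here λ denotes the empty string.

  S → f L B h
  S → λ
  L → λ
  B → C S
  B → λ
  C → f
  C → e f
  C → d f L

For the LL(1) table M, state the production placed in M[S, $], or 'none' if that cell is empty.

S → λ

FIRST(S): from S→f L B h we get {f}; from S→λ we get {λ}. So FIRST(S) = {λ, f}.
FIRST(L): from L→λ we get {λ}. So FIRST(L) = {λ}.
FIRST(C): from C→f we get {f}; from C→e f we get {e}; from C→d f L we get {d}. So FIRST(C) = {d, e, f}.
FIRST(B): from B→C S we get {d, e, f}; from B→λ we get {λ}. So FIRST(B) = {λ, d, e, f}.
FOLLOW(S) includes $ since S is the start symbol.
FOLLOW(B): in S→f L B h, B is followed by h with FIRST {h}. Thus FOLLOW(B) = {h}.
FOLLOW(S): in B→C S, the suffix after S is empty, so FOLLOW(S) ⊇ FOLLOW(B) = {h}. Thus FOLLOW(S) = {$, h}.
For S → f L B h: FIRST(f L B h) = {f}, so it goes in M[S, t] for t ∈ {f}.
For S → λ: FIRST(λ) = {λ}, so it goes in M[S, t] for t ∈ {}; since λ ∈ FIRST, also for every t ∈ FOLLOW(S) = {$, h}.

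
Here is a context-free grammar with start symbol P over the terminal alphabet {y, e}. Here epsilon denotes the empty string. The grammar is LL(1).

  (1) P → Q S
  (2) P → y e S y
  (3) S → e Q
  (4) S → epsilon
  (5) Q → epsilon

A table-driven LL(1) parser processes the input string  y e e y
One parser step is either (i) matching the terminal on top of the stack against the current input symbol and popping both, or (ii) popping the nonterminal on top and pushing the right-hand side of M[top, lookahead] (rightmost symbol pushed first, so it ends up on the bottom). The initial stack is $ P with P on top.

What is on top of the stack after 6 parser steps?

step 1: stack=$ P  input=y e e y $  — expand P → y e S y
step 2: stack=$ y S e y  input=y e e y $  — match y
step 3: stack=$ y S e  input=e e y $  — match e
step 4: stack=$ y S  input=e y $  — expand S → e Q
step 5: stack=$ y Q e  input=e y $  — match e
step 6: stack=$ y Q  input=y $  — expand Q → epsilon
Stack after step 6: $ y (top = y).

y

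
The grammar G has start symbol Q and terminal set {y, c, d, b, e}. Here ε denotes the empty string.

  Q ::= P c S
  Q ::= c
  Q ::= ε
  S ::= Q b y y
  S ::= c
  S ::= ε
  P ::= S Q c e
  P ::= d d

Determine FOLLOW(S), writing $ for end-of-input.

{$, b, c, d}

FIRST(Q) = {ε, b, c, d}  (via P c S)
FIRST(S) = {ε, b, c, d}  (via Q b y y)
FIRST(P) = {b, c, d}  (via S Q c e)
FOLLOW(Q) includes $ since Q is the start symbol.
FOLLOW(Q): in S::=Q b y y, Q is followed by b y y with FIRST {b}; in P::=S Q c e, Q is followed by c e with FIRST {c}. Thus FOLLOW(Q) = {$, b, c}.
FOLLOW(S): in Q::=P c S, the suffix after S is empty, so FOLLOW(S) ⊇ FOLLOW(Q) = {$, b, c}; in P::=S Q c e, S is followed by Q c e with FIRST {b, c, d}. Thus FOLLOW(S) = {$, b, c, d}.
FOLLOW(P): in Q::=P c S, P is followed by c S with FIRST {c}. Thus FOLLOW(P) = {c}.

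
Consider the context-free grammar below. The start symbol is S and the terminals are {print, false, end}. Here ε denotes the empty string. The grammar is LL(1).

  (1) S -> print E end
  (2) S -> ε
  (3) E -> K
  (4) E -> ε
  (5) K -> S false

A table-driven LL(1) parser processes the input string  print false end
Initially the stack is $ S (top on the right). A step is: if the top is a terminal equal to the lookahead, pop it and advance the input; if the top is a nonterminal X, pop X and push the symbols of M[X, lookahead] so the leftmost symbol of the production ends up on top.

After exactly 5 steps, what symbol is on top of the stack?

false

     Stack          Input              Action
  1  $ S            print false end $  expand S -> print E end
  2  $ end E print  print false end $  match print
  3  $ end E        false end $        expand E -> K
  4  $ end K        false end $        expand K -> S false
  5  $ end false S  false end $        expand S -> ε
Stack after step 5: $ end false (top = false).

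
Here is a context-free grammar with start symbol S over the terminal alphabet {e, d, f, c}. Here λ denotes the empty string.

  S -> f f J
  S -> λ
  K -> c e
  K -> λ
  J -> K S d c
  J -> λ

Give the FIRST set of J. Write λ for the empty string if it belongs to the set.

FIRST(S): from S->f f J we get {f}; from S->λ we get {λ}. So FIRST(S) = {λ, f}.
FIRST(K): from K->c e we get {c}; from K->λ we get {λ}. So FIRST(K) = {λ, c}.
FIRST(J): from J->K S d c we get {c, d, f}; from J->λ we get {λ}. So FIRST(J) = {λ, c, d, f}.

{λ, c, d, f}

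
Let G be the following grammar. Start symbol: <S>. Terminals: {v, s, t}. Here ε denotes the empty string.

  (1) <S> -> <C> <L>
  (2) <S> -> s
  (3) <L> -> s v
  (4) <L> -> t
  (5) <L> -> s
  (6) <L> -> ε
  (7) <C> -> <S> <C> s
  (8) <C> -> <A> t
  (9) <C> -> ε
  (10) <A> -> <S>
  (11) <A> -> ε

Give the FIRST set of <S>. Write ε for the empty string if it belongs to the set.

FIRST(<L>) = {ε, s, t}
FIRST(<S>) = {ε, s, t}  (via <C> <L>)
FIRST(<A>) = {ε, s, t}  (via <S>)
FIRST(<C>) = {ε, s, t}  (via <S> <C> s, <A> t)

{ε, s, t}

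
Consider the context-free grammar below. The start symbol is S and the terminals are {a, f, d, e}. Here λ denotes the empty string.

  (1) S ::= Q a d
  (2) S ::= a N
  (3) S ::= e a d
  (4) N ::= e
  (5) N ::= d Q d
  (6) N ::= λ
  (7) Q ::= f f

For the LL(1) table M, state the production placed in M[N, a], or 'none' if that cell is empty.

none

FIRST(N) = {λ, d, e}
FIRST(Q) = {f}
FIRST(S) = {a, e, f}  (via Q a d)
FOLLOW(S) includes $ since S is the start symbol.
FOLLOW(S): S appears on no right-hand side. Thus FOLLOW(S) = {$}.
FOLLOW(N): in S::=a N, the suffix after N is empty, so FOLLOW(N) ⊇ FOLLOW(S) = {$}. Thus FOLLOW(N) = {$}.
For N ::= e: FIRST(e) = {e}, so it goes in M[N, t] for t ∈ {e}.
For N ::= d Q d: FIRST(d Q d) = {d}, so it goes in M[N, t] for t ∈ {d}.
For N ::= λ: FIRST(λ) = {λ}, so it goes in M[N, t] for t ∈ {}; since λ ∈ FIRST, also for every t ∈ FOLLOW(N) = {$}.
None of these place a production in M[N, a].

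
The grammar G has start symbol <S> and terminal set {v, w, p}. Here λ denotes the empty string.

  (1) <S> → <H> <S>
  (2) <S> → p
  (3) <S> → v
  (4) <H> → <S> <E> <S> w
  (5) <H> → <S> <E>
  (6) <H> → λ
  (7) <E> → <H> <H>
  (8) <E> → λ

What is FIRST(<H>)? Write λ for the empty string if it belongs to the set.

{λ, p, v}

FIRST(<S>): from <S>→<H> <S> we get {p, v}; from <S>→p we get {p}; from <S>→v we get {v}. So FIRST(<S>) = {p, v}.
FIRST(<H>): from <H>→<S> <E> <S> w we get {p, v}; from <H>→<S> <E> we get {p, v}; from <H>→λ we get {λ}. So FIRST(<H>) = {λ, p, v}.
FIRST(<E>): from <E>→<H> <H> we get {λ, p, v}; from <E>→λ we get {λ}. So FIRST(<E>) = {λ, p, v}.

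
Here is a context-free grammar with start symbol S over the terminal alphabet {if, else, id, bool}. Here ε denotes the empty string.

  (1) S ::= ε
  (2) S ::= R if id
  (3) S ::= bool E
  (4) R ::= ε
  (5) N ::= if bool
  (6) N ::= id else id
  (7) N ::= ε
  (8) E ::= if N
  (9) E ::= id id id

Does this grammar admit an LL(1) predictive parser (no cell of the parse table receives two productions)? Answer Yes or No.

Yes

FIRST(S) = {ε, bool, if}
FIRST(R) = {ε}
FIRST(N) = {ε, id, if}
FIRST(E) = {id, if}
FOLLOW(S) = {$}
FOLLOW(R) = {if}
FOLLOW(N) = {$}
FOLLOW(E) = {$}
Each cell of M receives at most one production.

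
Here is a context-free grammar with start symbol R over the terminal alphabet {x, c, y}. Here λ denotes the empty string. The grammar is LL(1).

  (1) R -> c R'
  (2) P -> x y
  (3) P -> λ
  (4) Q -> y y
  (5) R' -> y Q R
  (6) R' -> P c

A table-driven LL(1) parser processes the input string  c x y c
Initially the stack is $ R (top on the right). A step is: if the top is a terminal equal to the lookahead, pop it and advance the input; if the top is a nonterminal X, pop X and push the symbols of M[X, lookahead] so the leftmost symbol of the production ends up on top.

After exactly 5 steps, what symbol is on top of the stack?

     Stack    Input      Action
  1  $ R      c x y c $  expand R -> c R'
  2  $ R' c   c x y c $  match c
  3  $ R'     x y c $    expand R' -> P c
  4  $ c P    x y c $    expand P -> x y
  5  $ c y x  x y c $    match x
Stack after step 5: $ c y (top = y).

y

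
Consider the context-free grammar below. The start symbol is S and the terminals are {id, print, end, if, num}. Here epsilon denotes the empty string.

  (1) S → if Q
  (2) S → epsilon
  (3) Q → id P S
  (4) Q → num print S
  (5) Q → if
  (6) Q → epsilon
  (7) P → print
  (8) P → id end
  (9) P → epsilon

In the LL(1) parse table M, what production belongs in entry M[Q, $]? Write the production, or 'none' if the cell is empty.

Q → epsilon

FIRST(S): from S→if Q we get {if}; from S→epsilon we get {epsilon}. So FIRST(S) = {epsilon, if}.
FIRST(Q): from Q→id P S we get {id}; from Q→num print S we get {num}; from Q→if we get {if}; from Q→epsilon we get {epsilon}. So FIRST(Q) = {epsilon, id, if, num}.
FIRST(P): from P→print we get {print}; from P→id end we get {id}; from P→epsilon we get {epsilon}. So FIRST(P) = {epsilon, id, print}.
FOLLOW(S) includes $ since S is the start symbol.
FOLLOW(S): in Q→id P S, the suffix after S is empty, so FOLLOW(S) ⊇ FOLLOW(Q) = {$}; in Q→num print S, the suffix after S is empty, so FOLLOW(S) ⊇ FOLLOW(Q) = {$}. Thus FOLLOW(S) = {$}.
FOLLOW(Q): in S→if Q, the suffix after Q is empty, so FOLLOW(Q) ⊇ FOLLOW(S) = {$}. Thus FOLLOW(Q) = {$}.
For Q → id P S: FIRST(id P S) = {id}, so it goes in M[Q, t] for t ∈ {id}.
For Q → num print S: FIRST(num print S) = {num}, so it goes in M[Q, t] for t ∈ {num}.
For Q → if: FIRST(if) = {if}, so it goes in M[Q, t] for t ∈ {if}.
For Q → epsilon: FIRST(epsilon) = {epsilon}, so it goes in M[Q, t] for t ∈ {}; since epsilon ∈ FIRST, also for every t ∈ FOLLOW(Q) = {$}.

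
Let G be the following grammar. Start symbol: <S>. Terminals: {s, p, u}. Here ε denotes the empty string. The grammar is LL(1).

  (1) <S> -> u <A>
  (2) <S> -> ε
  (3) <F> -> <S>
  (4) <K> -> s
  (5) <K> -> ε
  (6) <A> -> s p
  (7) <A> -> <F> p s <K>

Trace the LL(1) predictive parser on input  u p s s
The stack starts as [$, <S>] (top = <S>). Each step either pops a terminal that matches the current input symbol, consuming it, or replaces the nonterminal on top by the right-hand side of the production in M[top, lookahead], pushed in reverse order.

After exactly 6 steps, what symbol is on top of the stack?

step 1: stack=$ <S>  input=u p s s $  — expand <S> -> u <A>
step 2: stack=$ <A> u  input=u p s s $  — match u
step 3: stack=$ <A>  input=p s s $  — expand <A> -> <F> p s <K>
step 4: stack=$ <K> s p <F>  input=p s s $  — expand <F> -> <S>
step 5: stack=$ <K> s p <S>  input=p s s $  — expand <S> -> ε
step 6: stack=$ <K> s p  input=p s s $  — match p
Stack after step 6: $ <K> s (top = s).

s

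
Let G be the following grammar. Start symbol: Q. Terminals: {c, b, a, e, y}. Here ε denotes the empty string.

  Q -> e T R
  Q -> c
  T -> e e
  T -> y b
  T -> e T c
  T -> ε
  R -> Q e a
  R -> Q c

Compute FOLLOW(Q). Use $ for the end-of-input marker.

FIRST(Q): from Q->e T R we get {e}; from Q->c we get {c}. So FIRST(Q) = {c, e}.
FIRST(T): from T->e e we get {e}; from T->y b we get {y}; from T->e T c we get {e}; from T->ε we get {ε}. So FIRST(T) = {ε, e, y}.
FIRST(R): from R->Q e a we get {c, e}; from R->Q c we get {c, e}. So FIRST(R) = {c, e}.
FOLLOW(Q) includes $ since Q is the start symbol.
FOLLOW(Q): in R->Q e a, Q is followed by e a with FIRST {e}; in R->Q c, Q is followed by c with FIRST {c}. Thus FOLLOW(Q) = {$, c, e}.
FOLLOW(T): in Q->e T R, T is followed by R with FIRST {c, e}; in T->e T c, T is followed by c with FIRST {c}. Thus FOLLOW(T) = {c, e}.
FOLLOW(R): in Q->e T R, the suffix after R is empty, so FOLLOW(R) ⊇ FOLLOW(Q) = {$, c, e}. Thus FOLLOW(R) = {$, c, e}.

{$, c, e}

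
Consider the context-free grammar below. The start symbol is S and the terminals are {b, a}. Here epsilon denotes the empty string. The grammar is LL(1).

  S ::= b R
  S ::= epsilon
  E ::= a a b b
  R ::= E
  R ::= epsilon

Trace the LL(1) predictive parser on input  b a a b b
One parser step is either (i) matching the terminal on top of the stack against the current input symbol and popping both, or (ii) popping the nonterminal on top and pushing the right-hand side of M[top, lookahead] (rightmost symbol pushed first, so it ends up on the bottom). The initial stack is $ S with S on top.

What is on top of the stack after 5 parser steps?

a

step 1: stack=$ S  input=b a a b b $  — expand S ::= b R
step 2: stack=$ R b  input=b a a b b $  — match b
step 3: stack=$ R  input=a a b b $  — expand R ::= E
step 4: stack=$ E  input=a a b b $  — expand E ::= a a b b
step 5: stack=$ b b a a  input=a a b b $  — match a
Stack after step 5: $ b b a (top = a).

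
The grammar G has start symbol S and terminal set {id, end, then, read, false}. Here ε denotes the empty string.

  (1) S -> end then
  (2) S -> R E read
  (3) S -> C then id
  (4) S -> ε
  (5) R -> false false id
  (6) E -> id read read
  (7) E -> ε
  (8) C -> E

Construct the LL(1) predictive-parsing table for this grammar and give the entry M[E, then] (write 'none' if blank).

E -> ε

FIRST(R): from R->false false id we get {false}. So FIRST(R) = {false}.
FIRST(E): from E->id read read we get {id}; from E->ε we get {ε}. So FIRST(E) = {ε, id}.
FIRST(C): from C->E we get {ε, id}. So FIRST(C) = {ε, id}.
FIRST(S): from S->end then we get {end}; from S->R E read we get {false}; from S->C then id we get {id, then}; from S->ε we get {ε}. So FIRST(S) = {ε, end, false, id, then}.
FOLLOW(S) includes $ since S is the start symbol.
FOLLOW(C): in S->C then id, C is followed by then id with FIRST {then}. Thus FOLLOW(C) = {then}.
FOLLOW(E): in S->R E read, E is followed by read with FIRST {read}; in C->E, the suffix after E is empty, so FOLLOW(E) ⊇ FOLLOW(C) = {then}. Thus FOLLOW(E) = {read, then}.
For E -> id read read: FIRST(id read read) = {id}, so it goes in M[E, t] for t ∈ {id}.
For E -> ε: FIRST(ε) = {ε}, so it goes in M[E, t] for t ∈ {}; since ε ∈ FIRST, also for every t ∈ FOLLOW(E) = {read, then}.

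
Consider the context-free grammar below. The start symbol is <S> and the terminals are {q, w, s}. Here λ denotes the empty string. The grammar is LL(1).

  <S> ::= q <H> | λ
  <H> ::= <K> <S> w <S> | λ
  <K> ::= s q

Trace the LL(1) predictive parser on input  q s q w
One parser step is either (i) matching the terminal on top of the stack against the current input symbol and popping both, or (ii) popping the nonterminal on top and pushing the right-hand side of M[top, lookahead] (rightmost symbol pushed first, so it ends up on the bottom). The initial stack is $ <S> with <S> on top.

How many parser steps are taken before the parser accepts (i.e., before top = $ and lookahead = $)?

9

     Stack            Input      Action
  1  $ <S>            q s q w $  expand <S> ::= q <H>
  2  $ <H> q          q s q w $  match q
  3  $ <H>            s q w $    expand <H> ::= <K> <S> w <S>
  4  $ <S> w <S> <K>  s q w $    expand <K> ::= s q
  5  $ <S> w <S> q s  s q w $    match s
  6  $ <S> w <S> q    q w $      match q
  7  $ <S> w <S>      w $        expand <S> ::= λ
  8  $ <S> w          w $        match w
  9  $ <S>            $          expand <S> ::= λ
Accept reached after 9 steps.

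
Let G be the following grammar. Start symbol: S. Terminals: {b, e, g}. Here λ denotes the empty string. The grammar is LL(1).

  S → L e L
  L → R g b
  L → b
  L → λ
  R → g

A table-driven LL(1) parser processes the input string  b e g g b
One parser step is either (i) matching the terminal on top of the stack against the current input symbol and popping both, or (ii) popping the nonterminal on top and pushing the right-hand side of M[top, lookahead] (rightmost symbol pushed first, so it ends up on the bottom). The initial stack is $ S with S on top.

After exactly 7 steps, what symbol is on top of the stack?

     Stack    Input        Action
  1  $ S      b e g g b $  expand S → L e L
  2  $ L e L  b e g g b $  expand L → b
  3  $ L e b  b e g g b $  match b
  4  $ L e    e g g b $    match e
  5  $ L      g g b $      expand L → R g b
  6  $ b g R  g g b $      expand R → g
  7  $ b g g  g g b $      match g
Stack after step 7: $ b g (top = g).

g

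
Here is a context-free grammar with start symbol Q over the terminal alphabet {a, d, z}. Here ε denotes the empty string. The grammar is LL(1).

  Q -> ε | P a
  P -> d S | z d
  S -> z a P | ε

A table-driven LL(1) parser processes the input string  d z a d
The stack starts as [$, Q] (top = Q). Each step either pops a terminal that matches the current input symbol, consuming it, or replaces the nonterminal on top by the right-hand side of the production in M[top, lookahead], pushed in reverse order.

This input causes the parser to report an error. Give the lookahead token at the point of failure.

     Stack      Input      Action
  1  $ Q        d z a d $  expand Q -> P a
  2  $ a P      d z a d $  expand P -> d S
  3  $ a S d    d z a d $  match d
  4  $ a S      z a d $    expand S -> z a P
  5  $ a P a z  z a d $    match z
  6  $ a P a    a d $      match a
  7  $ a P      d $        expand P -> d S
  8  $ a S d    d $        match d
  9  $ a S      $          error: M[S, $] is empty

$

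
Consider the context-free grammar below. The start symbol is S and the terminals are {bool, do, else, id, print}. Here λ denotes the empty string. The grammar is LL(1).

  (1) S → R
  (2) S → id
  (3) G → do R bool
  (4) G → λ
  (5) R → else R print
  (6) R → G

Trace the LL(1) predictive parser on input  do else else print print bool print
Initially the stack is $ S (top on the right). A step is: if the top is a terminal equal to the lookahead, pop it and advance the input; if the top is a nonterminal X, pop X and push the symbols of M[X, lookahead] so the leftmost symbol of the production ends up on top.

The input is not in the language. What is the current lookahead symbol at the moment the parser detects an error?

      Stack                      Input                                  Action
   1  $ S                        do else else print print bool print $  expand S → R
   2  $ R                        do else else print print bool print $  expand R → G
   3  $ G                        do else else print print bool print $  expand G → do R bool
   4  $ bool R do                do else else print print bool print $  match do
   5  $ bool R                   else else print print bool print $     expand R → else R print
   6  $ bool print R else        else else print print bool print $     match else
   7  $ bool print R             else print print bool print $          expand R → else R print
   8  $ bool print print R else  else print print bool print $          match else
   9  $ bool print print R       print print bool print $               expand R → G
  10  $ bool print print G       print print bool print $               expand G → λ
  11  $ bool print print         print print bool print $               match print
  12  $ bool print               print bool print $                     match print
  13  $ bool                     bool print $                           match bool
  14  $                          print $                                error: stack empty but input remains

print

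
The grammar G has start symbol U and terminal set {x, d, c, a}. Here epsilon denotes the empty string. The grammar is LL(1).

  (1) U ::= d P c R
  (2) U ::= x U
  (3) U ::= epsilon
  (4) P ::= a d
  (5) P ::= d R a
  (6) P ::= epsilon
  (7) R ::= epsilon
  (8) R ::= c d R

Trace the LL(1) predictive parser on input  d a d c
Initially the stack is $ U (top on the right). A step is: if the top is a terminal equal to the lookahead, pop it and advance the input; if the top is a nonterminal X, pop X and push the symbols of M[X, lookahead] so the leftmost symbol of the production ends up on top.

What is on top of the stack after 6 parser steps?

R

step 1: stack=$ U  input=d a d c $  — expand U ::= d P c R
step 2: stack=$ R c P d  input=d a d c $  — match d
step 3: stack=$ R c P  input=a d c $  — expand P ::= a d
step 4: stack=$ R c d a  input=a d c $  — match a
step 5: stack=$ R c d  input=d c $  — match d
step 6: stack=$ R c  input=c $  — match c
Stack after step 6: $ R (top = R).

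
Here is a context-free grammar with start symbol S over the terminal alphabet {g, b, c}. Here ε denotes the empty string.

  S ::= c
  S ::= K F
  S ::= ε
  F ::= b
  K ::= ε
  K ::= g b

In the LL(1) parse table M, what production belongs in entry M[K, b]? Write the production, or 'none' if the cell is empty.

K ::= ε

FIRST(F) = {b}
FIRST(K) = {ε, g}
FIRST(S) = {ε, b, c, g}  (via K F)
FOLLOW(S) includes $ since S is the start symbol.
FOLLOW(K): in S::=K F, K is followed by F with FIRST {b}. Thus FOLLOW(K) = {b}.
For K ::= ε: FIRST(ε) = {ε}, so it goes in M[K, t] for t ∈ {}; since ε ∈ FIRST, also for every t ∈ FOLLOW(K) = {b}.
For K ::= g b: FIRST(g b) = {g}, so it goes in M[K, t] for t ∈ {g}.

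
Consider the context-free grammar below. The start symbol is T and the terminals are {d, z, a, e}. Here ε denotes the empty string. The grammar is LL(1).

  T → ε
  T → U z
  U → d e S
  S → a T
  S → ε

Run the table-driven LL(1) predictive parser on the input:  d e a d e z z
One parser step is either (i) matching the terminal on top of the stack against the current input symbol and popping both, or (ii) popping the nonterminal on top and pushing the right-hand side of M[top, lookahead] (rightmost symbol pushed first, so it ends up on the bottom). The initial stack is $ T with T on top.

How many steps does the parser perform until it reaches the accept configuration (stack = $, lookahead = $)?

13

step 1: stack=$ T  input=d e a d e z z $  — expand T → U z
step 2: stack=$ z U  input=d e a d e z z $  — expand U → d e S
step 3: stack=$ z S e d  input=d e a d e z z $  — match d
step 4: stack=$ z S e  input=e a d e z z $  — match e
step 5: stack=$ z S  input=a d e z z $  — expand S → a T
step 6: stack=$ z T a  input=a d e z z $  — match a
step 7: stack=$ z T  input=d e z z $  — expand T → U z
step 8: stack=$ z z U  input=d e z z $  — expand U → d e S
step 9: stack=$ z z S e d  input=d e z z $  — match d
step 10: stack=$ z z S e  input=e z z $  — match e
step 11: stack=$ z z S  input=z z $  — expand S → ε
step 12: stack=$ z z  input=z z $  — match z
step 13: stack=$ z  input=z $  — match z
Accept reached after 13 steps.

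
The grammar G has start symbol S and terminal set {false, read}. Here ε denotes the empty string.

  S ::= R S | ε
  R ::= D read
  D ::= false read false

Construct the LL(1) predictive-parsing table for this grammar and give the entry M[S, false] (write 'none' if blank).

S ::= R S

FIRST(D): from D::=false read false we get {false}. So FIRST(D) = {false}.
FIRST(R): from R::=D read we get {false}. So FIRST(R) = {false}.
FIRST(S): from S::=R S we get {false}; from S::=ε we get {ε}. So FIRST(S) = {ε, false}.
FOLLOW(S) includes $ since S is the start symbol.
FOLLOW(S): in S::=R S, the suffix after S is empty (adds nothing new). Thus FOLLOW(S) = {$}.
For S ::= R S: FIRST(R S) = {false}, so it goes in M[S, t] for t ∈ {false}.
For S ::= ε: FIRST(ε) = {ε}, so it goes in M[S, t] for t ∈ {}; since ε ∈ FIRST, also for every t ∈ FOLLOW(S) = {$}.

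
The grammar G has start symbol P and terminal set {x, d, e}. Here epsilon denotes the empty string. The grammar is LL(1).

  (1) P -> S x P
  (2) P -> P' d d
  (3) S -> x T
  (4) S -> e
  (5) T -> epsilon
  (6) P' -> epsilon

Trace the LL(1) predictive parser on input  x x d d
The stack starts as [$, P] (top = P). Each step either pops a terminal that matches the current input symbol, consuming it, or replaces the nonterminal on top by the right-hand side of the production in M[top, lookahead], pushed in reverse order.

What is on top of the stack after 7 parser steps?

     Stack      Input      Action
  1  $ P        x x d d $  expand P -> S x P
  2  $ P x S    x x d d $  expand S -> x T
  3  $ P x T x  x x d d $  match x
  4  $ P x T    x d d $    expand T -> epsilon
  5  $ P x      x d d $    match x
  6  $ P        d d $      expand P -> P' d d
  7  $ d d P'   d d $      expand P' -> epsilon
Stack after step 7: $ d d (top = d).

d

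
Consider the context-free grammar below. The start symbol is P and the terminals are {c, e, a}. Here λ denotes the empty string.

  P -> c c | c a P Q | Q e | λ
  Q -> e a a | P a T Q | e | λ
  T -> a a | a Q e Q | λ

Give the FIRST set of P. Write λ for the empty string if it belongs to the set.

FIRST(T) = {λ, a}
FIRST(P) = {λ, a, c, e}  (via Q e)
FIRST(Q) = {λ, a, c, e}  (via P a T Q)

{λ, a, c, e}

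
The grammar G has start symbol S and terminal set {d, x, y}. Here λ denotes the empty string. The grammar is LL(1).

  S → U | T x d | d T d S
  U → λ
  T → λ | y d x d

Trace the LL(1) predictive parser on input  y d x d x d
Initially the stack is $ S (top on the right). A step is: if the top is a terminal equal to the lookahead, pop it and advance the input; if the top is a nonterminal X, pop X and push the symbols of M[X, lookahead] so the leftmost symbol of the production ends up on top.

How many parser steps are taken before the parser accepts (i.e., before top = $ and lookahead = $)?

step 1: stack=$ S  input=y d x d x d $  — expand S → T x d
step 2: stack=$ d x T  input=y d x d x d $  — expand T → y d x d
step 3: stack=$ d x d x d y  input=y d x d x d $  — match y
step 4: stack=$ d x d x d  input=d x d x d $  — match d
step 5: stack=$ d x d x  input=x d x d $  — match x
step 6: stack=$ d x d  input=d x d $  — match d
step 7: stack=$ d x  input=x d $  — match x
step 8: stack=$ d  input=d $  — match d
Accept reached after 8 steps.

8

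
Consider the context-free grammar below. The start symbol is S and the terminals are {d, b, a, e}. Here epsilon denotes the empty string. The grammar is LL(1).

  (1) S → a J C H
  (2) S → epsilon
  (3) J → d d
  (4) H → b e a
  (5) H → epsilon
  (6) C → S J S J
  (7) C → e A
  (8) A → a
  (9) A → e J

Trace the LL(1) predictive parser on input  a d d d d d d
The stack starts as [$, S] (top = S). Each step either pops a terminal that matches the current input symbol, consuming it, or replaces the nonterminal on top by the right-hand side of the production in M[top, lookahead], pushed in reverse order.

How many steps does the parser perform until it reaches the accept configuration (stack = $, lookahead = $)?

step 1: stack=$ S  input=a d d d d d d $  — expand S → a J C H
step 2: stack=$ H C J a  input=a d d d d d d $  — match a
step 3: stack=$ H C J  input=d d d d d d $  — expand J → d d
step 4: stack=$ H C d d  input=d d d d d d $  — match d
step 5: stack=$ H C d  input=d d d d d $  — match d
step 6: stack=$ H C  input=d d d d $  — expand C → S J S J
step 7: stack=$ H J S J S  input=d d d d $  — expand S → epsilon
step 8: stack=$ H J S J  input=d d d d $  — expand J → d d
step 9: stack=$ H J S d d  input=d d d d $  — match d
step 10: stack=$ H J S d  input=d d d $  — match d
step 11: stack=$ H J S  input=d d $  — expand S → epsilon
step 12: stack=$ H J  input=d d $  — expand J → d d
step 13: stack=$ H d d  input=d d $  — match d
step 14: stack=$ H d  input=d $  — match d
step 15: stack=$ H  input=$  — expand H → epsilon
Accept reached after 15 steps.

15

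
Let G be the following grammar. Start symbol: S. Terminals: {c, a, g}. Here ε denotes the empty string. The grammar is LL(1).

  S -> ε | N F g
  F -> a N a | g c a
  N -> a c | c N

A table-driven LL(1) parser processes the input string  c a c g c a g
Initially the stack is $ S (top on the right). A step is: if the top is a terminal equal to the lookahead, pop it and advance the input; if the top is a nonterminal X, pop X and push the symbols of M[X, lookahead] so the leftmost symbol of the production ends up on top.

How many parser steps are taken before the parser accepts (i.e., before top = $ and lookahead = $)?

      Stack      Input            Action
   1  $ S        c a c g c a g $  expand S -> N F g
   2  $ g F N    c a c g c a g $  expand N -> c N
   3  $ g F N c  c a c g c a g $  match c
   4  $ g F N    a c g c a g $    expand N -> a c
   5  $ g F c a  a c g c a g $    match a
   6  $ g F c    c g c a g $      match c
   7  $ g F      g c a g $        expand F -> g c a
   8  $ g a c g  g c a g $        match g
   9  $ g a c    c a g $          match c
  10  $ g a      a g $            match a
  11  $ g        g $              match g
Accept reached after 11 steps.

11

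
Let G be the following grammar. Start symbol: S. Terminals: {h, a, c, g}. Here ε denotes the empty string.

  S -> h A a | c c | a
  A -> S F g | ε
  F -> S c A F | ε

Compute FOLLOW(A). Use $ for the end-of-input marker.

FIRST(S): from S->h A a we get {h}; from S->c c we get {c}; from S->a we get {a}. So FIRST(S) = {a, c, h}.
FIRST(A): from A->S F g we get {a, c, h}; from A->ε we get {ε}. So FIRST(A) = {ε, a, c, h}.
FIRST(F): from F->S c A F we get {a, c, h}; from F->ε we get {ε}. So FIRST(F) = {ε, a, c, h}.
FOLLOW(S) includes $ since S is the start symbol.
FOLLOW(S): in A->S F g, S is followed by F g with FIRST {a, c, g, h}; in F->S c A F, S is followed by c A F with FIRST {c}. Thus FOLLOW(S) = {$, a, c, g, h}.
FOLLOW(F): in A->S F g, F is followed by g with FIRST {g}; in F->S c A F, the suffix after F is empty (adds nothing new). Thus FOLLOW(F) = {g}.
FOLLOW(A): in S->h A a, A is followed by a with FIRST {a}; in F->S c A F, A is followed by F with FIRST {ε, a, c, h}; in F->S c A F, the suffix after A is nullable, so FOLLOW(A) ⊇ FOLLOW(F) = {g}. Thus FOLLOW(A) = {a, c, g, h}.

{a, c, g, h}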